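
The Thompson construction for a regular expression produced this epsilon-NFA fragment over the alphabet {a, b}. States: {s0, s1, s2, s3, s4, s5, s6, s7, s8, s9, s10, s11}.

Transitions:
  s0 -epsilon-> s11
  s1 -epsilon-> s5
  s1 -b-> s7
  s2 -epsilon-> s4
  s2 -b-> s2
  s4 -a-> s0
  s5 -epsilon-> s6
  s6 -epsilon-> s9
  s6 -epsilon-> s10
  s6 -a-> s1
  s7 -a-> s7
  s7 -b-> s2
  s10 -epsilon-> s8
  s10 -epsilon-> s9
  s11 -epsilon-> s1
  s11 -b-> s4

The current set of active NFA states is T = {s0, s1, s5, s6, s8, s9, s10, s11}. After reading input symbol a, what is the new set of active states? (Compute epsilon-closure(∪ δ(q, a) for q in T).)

{s1, s5, s6, s8, s9, s10}

s6 on a → {s1}.
No a-transition from s0, s1, s5, s8, s9, s10, s11.
Union after reading a: {s1}.
Now take the epsilon-closure:
From s1 via epsilon: add s5.
From s5 via epsilon: add s6.
From s6 via epsilon: add s9, s10.
From s10 via epsilon: add s8.
No new states can be added; the closed set is {s1, s5, s6, s8, s9, s10}.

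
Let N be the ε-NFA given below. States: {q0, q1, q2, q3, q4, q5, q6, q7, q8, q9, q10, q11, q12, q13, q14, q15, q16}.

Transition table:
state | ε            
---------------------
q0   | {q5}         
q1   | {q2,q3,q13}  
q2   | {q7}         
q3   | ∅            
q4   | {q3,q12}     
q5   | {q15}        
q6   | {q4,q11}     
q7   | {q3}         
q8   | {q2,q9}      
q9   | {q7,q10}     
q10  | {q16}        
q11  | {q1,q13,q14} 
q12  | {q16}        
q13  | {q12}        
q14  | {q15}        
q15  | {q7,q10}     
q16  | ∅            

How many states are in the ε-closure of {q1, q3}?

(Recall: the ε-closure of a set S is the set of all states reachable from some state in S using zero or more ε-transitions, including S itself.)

Start with {q1, q3}.
From q1 via ε: add q2, q13.
From q2 via ε: add q7.
From q13 via ε: add q12.
From q12 via ε: add q16.
ε-closure = {q1, q2, q3, q7, q12, q13, q16}, which has 7 states.

7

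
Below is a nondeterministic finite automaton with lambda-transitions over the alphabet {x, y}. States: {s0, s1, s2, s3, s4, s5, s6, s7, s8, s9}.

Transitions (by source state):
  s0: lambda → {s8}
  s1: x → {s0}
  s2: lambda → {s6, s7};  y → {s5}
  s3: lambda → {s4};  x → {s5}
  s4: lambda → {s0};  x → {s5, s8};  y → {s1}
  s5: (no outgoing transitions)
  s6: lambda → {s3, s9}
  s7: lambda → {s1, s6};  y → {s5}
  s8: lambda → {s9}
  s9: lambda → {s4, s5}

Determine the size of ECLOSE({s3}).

Start with {s3}.
From s3 via lambda: add s4.
From s4 via lambda: add s0.
From s0 via lambda: add s8.
From s8 via lambda: add s9.
From s9 via lambda: add s5.
lambda-closure = {s0, s3, s4, s5, s8, s9}, which has 6 states.

6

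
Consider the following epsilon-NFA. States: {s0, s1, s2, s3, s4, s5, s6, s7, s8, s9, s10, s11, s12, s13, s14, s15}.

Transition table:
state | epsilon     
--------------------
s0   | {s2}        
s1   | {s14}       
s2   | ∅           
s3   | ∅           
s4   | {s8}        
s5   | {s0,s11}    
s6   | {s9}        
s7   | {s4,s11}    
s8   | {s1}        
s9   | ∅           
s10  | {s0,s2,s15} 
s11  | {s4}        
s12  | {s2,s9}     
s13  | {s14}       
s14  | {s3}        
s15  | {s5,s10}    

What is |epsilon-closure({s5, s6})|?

Start with {s5, s6}.
From s5 via epsilon: add s0, s11.
From s6 via epsilon: add s9.
From s0 via epsilon: add s2.
From s11 via epsilon: add s4.
From s4 via epsilon: add s8.
From s8 via epsilon: add s1.
From s1 via epsilon: add s14.
From s14 via epsilon: add s3.
epsilon-closure = {s0, s1, s2, s3, s4, s5, s6, s8, s9, s11, s14}, which has 11 states.

11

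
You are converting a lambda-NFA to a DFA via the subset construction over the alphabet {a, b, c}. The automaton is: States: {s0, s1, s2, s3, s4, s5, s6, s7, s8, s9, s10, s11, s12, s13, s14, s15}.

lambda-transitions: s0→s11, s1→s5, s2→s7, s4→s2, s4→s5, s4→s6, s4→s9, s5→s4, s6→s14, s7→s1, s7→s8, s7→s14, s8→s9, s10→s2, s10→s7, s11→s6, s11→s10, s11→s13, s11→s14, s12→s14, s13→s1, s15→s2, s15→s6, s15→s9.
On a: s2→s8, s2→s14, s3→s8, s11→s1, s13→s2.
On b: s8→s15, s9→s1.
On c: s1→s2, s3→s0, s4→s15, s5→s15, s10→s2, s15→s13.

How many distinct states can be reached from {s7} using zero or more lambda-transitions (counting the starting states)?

9

Start with {s7}.
From s7 via lambda: add s1, s8, s14.
From s1 via lambda: add s5.
From s8 via lambda: add s9.
From s5 via lambda: add s4.
From s4 via lambda: add s2, s6.
lambda-closure = {s1, s2, s4, s5, s6, s7, s8, s9, s14}, which has 9 states.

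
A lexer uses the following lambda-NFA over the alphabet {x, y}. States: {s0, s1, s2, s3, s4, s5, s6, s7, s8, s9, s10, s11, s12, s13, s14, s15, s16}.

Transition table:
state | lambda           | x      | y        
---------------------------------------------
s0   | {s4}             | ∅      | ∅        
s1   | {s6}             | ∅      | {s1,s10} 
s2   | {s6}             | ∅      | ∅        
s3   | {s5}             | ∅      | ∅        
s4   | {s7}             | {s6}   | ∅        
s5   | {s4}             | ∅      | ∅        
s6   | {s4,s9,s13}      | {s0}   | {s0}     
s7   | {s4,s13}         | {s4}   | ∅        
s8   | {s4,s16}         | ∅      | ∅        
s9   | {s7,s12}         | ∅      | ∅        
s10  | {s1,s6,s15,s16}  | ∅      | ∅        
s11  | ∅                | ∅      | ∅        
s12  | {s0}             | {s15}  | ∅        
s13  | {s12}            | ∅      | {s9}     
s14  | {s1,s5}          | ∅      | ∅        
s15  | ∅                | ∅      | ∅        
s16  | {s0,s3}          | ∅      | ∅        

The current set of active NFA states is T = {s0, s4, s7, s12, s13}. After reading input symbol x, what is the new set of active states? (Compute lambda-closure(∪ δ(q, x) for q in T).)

s4 on x → {s6}.
s7 on x → {s4}.
s12 on x → {s15}.
No x-transition from s0, s13.
Union after reading x: {s4, s6, s15}.
Now take the lambda-closure:
From s4 via lambda: add s7.
From s6 via lambda: add s9, s13.
From s9 via lambda: add s12.
From s12 via lambda: add s0.
No new states can be added; the closed set is {s0, s4, s6, s7, s9, s12, s13, s15}.

{s0, s4, s6, s7, s9, s12, s13, s15}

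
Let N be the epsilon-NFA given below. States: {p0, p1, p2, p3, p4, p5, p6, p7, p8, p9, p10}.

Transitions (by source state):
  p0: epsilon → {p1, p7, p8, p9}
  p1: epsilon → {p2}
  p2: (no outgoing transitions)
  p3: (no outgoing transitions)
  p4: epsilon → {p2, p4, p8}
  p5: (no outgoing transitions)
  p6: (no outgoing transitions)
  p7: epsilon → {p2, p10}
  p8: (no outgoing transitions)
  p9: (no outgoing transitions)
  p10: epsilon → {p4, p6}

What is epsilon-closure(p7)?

{p2, p4, p6, p7, p8, p10}

Start with {p7}.
From p7 via epsilon: add p2, p10.
From p10 via epsilon: add p4, p6.
From p4 via epsilon: add p8.
No new states can be added; the closed set is {p2, p4, p6, p7, p8, p10}.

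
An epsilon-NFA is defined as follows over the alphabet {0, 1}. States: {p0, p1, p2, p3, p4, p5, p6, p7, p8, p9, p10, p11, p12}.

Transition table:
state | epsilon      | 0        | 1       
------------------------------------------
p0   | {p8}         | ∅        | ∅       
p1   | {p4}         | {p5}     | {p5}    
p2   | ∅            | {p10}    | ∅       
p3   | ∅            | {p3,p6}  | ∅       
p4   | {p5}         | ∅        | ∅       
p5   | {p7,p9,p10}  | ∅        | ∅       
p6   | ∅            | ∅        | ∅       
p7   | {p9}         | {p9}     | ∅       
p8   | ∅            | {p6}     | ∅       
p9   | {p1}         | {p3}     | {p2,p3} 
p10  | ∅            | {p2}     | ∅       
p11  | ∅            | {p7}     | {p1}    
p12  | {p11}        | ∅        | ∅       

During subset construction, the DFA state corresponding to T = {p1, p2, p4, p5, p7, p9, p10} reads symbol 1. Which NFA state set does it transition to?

p1 on 1 → {p5}.
p9 on 1 → {p2, p3}.
No 1-transition from p2, p4, p5, p7, p10.
Union after reading 1: {p2, p3, p5}.
Now take the epsilon-closure:
From p5 via epsilon: add p7, p9, p10.
From p9 via epsilon: add p1.
From p1 via epsilon: add p4.
No new states can be added; the closed set is {p1, p2, p3, p4, p5, p7, p9, p10}.

{p1, p2, p3, p4, p5, p7, p9, p10}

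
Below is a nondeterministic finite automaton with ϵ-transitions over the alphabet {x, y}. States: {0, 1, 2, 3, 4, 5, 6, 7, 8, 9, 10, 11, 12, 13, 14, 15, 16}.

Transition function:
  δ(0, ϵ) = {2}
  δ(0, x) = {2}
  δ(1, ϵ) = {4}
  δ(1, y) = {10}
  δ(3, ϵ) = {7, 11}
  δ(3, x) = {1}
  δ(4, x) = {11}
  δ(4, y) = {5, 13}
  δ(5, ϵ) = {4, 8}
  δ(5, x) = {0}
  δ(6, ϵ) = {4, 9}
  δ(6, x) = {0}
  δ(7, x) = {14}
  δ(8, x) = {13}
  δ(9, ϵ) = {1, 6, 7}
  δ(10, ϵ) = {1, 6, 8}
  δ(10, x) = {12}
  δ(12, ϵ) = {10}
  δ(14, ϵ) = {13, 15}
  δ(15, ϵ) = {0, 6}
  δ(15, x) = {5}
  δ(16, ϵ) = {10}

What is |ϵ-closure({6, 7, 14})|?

10

Start with {6, 7, 14}.
From 6 via ϵ: add 4, 9.
From 14 via ϵ: add 13, 15.
From 9 via ϵ: add 1.
From 15 via ϵ: add 0.
From 0 via ϵ: add 2.
ϵ-closure = {0, 1, 2, 4, 6, 7, 9, 13, 14, 15}, which has 10 states.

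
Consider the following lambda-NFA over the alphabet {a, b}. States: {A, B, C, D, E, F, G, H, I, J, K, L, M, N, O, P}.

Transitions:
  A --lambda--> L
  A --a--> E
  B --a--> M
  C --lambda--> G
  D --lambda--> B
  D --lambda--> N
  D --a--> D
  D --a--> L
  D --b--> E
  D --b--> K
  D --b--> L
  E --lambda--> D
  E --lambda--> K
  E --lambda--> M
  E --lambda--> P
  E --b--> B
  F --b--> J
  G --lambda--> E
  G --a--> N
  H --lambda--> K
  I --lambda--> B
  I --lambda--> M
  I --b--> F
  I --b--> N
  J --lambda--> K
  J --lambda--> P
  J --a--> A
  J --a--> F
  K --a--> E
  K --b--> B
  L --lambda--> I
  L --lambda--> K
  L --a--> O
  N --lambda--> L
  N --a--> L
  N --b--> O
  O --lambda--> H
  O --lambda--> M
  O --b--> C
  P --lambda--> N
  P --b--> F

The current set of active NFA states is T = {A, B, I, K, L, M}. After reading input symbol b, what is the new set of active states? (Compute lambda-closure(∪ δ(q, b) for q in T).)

I on b → {F, N}.
K on b → {B}.
No b-transition from A, B, L, M.
Union after reading b: {B, F, N}.
Now take the lambda-closure:
From N via lambda: add L.
From L via lambda: add I, K.
From I via lambda: add M.
No new states can be added; the closed set is {B, F, I, K, L, M, N}.

{B, F, I, K, L, M, N}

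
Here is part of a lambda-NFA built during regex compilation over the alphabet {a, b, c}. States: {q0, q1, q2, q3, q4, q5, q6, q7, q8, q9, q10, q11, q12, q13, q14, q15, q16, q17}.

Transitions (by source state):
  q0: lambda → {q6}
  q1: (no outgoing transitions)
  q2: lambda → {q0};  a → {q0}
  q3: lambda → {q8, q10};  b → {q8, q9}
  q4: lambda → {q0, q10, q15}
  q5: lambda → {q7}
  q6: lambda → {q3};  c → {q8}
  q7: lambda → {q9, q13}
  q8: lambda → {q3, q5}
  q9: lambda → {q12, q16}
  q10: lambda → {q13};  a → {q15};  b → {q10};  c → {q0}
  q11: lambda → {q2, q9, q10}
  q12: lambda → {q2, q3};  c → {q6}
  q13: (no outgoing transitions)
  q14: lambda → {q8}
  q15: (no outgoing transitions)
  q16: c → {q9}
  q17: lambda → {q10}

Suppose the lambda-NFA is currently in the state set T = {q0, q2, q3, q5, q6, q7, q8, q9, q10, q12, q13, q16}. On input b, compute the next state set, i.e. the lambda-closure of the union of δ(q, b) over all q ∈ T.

{q0, q2, q3, q5, q6, q7, q8, q9, q10, q12, q13, q16}

q3 on b → {q8, q9}.
q10 on b → {q10}.
No b-transition from q0, q2, q5, q6, q7, q8, q9, q12, q13, q16.
Union after reading b: {q8, q9, q10}.
Now take the lambda-closure:
From q8 via lambda: add q3, q5.
From q9 via lambda: add q12, q16.
From q10 via lambda: add q13.
From q5 via lambda: add q7.
From q12 via lambda: add q2.
From q2 via lambda: add q0.
From q0 via lambda: add q6.
No new states can be added; the closed set is {q0, q2, q3, q5, q6, q7, q8, q9, q10, q12, q13, q16}.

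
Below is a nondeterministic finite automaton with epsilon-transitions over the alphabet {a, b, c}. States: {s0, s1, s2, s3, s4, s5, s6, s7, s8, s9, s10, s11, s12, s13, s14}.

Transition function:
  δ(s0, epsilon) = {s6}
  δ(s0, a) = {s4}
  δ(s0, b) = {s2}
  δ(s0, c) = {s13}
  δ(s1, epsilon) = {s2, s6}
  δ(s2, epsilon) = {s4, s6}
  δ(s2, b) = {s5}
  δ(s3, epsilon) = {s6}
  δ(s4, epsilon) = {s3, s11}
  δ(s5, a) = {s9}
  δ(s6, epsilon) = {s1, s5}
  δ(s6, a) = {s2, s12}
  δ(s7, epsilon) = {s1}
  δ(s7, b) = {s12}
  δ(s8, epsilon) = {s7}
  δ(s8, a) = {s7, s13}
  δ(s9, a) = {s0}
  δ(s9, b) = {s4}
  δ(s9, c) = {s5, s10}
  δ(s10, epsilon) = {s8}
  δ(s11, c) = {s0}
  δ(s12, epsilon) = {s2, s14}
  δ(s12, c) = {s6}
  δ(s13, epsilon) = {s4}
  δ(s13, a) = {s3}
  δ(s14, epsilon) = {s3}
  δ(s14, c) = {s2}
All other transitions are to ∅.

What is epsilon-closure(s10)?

{s1, s2, s3, s4, s5, s6, s7, s8, s10, s11}

Start with {s10}.
From s10 via epsilon: add s8.
From s8 via epsilon: add s7.
From s7 via epsilon: add s1.
From s1 via epsilon: add s2, s6.
From s2 via epsilon: add s4.
From s6 via epsilon: add s5.
From s4 via epsilon: add s3, s11.
No new states can be added; the closed set is {s1, s2, s3, s4, s5, s6, s7, s8, s10, s11}.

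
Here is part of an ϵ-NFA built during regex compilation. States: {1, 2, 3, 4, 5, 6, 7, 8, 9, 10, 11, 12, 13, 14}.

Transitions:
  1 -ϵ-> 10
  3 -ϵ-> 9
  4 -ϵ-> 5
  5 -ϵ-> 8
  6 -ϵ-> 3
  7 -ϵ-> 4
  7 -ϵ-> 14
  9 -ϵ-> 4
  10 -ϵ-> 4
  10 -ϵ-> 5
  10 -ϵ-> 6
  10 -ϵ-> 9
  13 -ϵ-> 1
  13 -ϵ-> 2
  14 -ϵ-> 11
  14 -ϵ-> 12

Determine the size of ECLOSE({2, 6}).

7

Start with {2, 6}.
From 6 via ϵ: add 3.
From 3 via ϵ: add 9.
From 9 via ϵ: add 4.
From 4 via ϵ: add 5.
From 5 via ϵ: add 8.
ϵ-closure = {2, 3, 4, 5, 6, 8, 9}, which has 7 states.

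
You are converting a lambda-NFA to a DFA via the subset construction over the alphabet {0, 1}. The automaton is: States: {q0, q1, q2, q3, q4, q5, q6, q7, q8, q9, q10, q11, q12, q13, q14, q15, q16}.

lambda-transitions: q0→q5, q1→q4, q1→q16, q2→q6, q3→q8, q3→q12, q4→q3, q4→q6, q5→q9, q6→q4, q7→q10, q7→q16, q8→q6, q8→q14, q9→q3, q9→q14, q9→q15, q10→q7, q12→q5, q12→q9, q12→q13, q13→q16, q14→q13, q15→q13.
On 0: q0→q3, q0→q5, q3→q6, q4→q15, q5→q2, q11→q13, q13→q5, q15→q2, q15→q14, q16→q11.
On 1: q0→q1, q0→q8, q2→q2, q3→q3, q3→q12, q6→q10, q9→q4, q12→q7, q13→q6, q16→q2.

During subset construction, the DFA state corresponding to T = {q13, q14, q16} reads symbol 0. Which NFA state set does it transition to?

q13 on 0 → {q5}.
q16 on 0 → {q11}.
No 0-transition from q14.
Union after reading 0: {q5, q11}.
Now take the lambda-closure:
From q5 via lambda: add q9.
From q9 via lambda: add q3, q14, q15.
From q3 via lambda: add q8, q12.
From q14 via lambda: add q13.
From q8 via lambda: add q6.
From q13 via lambda: add q16.
From q6 via lambda: add q4.
No new states can be added; the closed set is {q3, q4, q5, q6, q8, q9, q11, q12, q13, q14, q15, q16}.

{q3, q4, q5, q6, q8, q9, q11, q12, q13, q14, q15, q16}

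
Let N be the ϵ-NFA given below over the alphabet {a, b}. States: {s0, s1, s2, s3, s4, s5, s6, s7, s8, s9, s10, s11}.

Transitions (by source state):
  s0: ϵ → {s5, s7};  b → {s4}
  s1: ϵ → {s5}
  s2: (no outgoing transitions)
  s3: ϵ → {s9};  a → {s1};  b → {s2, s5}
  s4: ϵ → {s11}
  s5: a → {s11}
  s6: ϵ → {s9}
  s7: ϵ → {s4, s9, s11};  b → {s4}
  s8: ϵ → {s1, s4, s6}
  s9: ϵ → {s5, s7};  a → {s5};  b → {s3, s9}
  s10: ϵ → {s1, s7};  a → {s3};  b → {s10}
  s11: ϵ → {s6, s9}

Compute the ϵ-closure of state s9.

Start with {s9}.
From s9 via ϵ: add s5, s7.
From s7 via ϵ: add s4, s11.
From s11 via ϵ: add s6.
No new states can be added; the closed set is {s4, s5, s6, s7, s9, s11}.

{s4, s5, s6, s7, s9, s11}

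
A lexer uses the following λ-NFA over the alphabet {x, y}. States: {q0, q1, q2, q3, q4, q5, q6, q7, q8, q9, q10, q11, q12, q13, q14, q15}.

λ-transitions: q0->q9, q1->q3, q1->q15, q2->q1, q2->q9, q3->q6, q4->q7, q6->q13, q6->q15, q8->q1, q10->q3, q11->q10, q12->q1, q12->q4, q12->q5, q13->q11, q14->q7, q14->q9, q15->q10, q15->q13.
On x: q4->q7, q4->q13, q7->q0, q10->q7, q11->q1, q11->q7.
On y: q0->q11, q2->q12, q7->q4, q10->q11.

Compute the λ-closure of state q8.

Start with {q8}.
From q8 via λ: add q1.
From q1 via λ: add q3, q15.
From q3 via λ: add q6.
From q15 via λ: add q10, q13.
From q13 via λ: add q11.
No new states can be added; the closed set is {q1, q3, q6, q8, q10, q11, q13, q15}.

{q1, q3, q6, q8, q10, q11, q13, q15}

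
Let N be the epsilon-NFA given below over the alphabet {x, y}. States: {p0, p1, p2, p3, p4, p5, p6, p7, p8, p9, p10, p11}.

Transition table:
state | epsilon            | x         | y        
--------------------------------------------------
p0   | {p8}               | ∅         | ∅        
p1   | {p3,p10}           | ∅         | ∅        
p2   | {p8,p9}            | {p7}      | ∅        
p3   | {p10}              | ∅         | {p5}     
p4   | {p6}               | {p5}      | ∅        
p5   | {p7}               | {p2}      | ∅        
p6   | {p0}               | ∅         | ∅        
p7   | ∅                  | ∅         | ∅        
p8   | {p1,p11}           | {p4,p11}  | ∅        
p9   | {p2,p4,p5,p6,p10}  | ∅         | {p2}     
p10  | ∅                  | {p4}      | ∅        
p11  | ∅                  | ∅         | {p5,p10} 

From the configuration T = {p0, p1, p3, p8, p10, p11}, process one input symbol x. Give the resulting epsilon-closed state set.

p8 on x → {p4, p11}.
p10 on x → {p4}.
No x-transition from p0, p1, p3, p11.
Union after reading x: {p4, p11}.
Now take the epsilon-closure:
From p4 via epsilon: add p6.
From p6 via epsilon: add p0.
From p0 via epsilon: add p8.
From p8 via epsilon: add p1.
From p1 via epsilon: add p3, p10.
No new states can be added; the closed set is {p0, p1, p3, p4, p6, p8, p10, p11}.

{p0, p1, p3, p4, p6, p8, p10, p11}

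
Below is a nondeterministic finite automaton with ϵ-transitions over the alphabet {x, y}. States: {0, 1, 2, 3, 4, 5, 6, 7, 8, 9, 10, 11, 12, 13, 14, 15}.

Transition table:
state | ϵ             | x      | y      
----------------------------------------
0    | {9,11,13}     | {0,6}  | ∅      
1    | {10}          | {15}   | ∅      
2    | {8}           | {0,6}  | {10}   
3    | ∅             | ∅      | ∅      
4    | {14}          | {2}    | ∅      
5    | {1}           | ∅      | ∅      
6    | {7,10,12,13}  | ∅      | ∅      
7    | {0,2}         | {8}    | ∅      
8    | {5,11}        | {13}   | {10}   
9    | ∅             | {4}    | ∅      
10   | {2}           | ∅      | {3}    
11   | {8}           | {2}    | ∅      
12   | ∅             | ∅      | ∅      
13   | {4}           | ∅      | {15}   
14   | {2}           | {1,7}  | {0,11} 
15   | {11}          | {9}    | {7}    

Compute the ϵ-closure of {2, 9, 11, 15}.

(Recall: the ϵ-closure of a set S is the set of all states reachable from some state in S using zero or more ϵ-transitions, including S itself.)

{1, 2, 5, 8, 9, 10, 11, 15}

Start with {2, 9, 11, 15}.
From 2 via ϵ: add 8.
From 8 via ϵ: add 5.
From 5 via ϵ: add 1.
From 1 via ϵ: add 10.
No new states can be added; the closed set is {1, 2, 5, 8, 9, 10, 11, 15}.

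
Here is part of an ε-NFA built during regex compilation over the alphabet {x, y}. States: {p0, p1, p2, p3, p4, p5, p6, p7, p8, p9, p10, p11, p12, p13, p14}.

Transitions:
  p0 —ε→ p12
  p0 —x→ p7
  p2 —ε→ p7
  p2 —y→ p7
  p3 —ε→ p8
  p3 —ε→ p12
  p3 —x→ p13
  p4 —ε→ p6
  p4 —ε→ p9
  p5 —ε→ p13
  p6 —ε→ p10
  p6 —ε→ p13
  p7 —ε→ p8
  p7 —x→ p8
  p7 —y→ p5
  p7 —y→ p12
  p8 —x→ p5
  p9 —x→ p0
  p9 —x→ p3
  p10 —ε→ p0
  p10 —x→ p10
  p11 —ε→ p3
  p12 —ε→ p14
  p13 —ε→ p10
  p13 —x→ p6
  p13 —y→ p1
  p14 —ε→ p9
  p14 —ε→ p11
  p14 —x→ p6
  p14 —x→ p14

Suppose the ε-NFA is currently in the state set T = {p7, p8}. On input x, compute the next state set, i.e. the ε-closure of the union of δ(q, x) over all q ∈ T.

{p0, p3, p5, p8, p9, p10, p11, p12, p13, p14}

p7 on x → {p8}.
p8 on x → {p5}.
Union after reading x: {p5, p8}.
Now take the ε-closure:
From p5 via ε: add p13.
From p13 via ε: add p10.
From p10 via ε: add p0.
From p0 via ε: add p12.
From p12 via ε: add p14.
From p14 via ε: add p9, p11.
From p11 via ε: add p3.
No new states can be added; the closed set is {p0, p3, p5, p8, p9, p10, p11, p12, p13, p14}.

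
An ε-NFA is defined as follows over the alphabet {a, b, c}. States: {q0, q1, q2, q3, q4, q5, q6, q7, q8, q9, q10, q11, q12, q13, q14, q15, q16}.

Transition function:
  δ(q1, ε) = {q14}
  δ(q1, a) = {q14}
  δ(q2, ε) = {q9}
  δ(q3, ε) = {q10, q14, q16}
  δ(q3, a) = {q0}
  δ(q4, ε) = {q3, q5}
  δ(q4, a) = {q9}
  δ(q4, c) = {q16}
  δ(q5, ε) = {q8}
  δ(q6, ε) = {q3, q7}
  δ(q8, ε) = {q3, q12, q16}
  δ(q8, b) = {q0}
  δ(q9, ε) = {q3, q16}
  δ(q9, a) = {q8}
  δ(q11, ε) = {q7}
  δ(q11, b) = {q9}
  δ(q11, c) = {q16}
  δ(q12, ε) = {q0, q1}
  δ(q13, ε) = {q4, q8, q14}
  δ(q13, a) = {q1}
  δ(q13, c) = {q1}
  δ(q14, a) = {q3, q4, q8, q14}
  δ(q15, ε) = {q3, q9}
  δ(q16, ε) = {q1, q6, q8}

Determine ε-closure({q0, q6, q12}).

{q0, q1, q3, q6, q7, q8, q10, q12, q14, q16}

Start with {q0, q6, q12}.
From q6 via ε: add q3, q7.
From q12 via ε: add q1.
From q1 via ε: add q14.
From q3 via ε: add q10, q16.
From q16 via ε: add q8.
No new states can be added; the closed set is {q0, q1, q3, q6, q7, q8, q10, q12, q14, q16}.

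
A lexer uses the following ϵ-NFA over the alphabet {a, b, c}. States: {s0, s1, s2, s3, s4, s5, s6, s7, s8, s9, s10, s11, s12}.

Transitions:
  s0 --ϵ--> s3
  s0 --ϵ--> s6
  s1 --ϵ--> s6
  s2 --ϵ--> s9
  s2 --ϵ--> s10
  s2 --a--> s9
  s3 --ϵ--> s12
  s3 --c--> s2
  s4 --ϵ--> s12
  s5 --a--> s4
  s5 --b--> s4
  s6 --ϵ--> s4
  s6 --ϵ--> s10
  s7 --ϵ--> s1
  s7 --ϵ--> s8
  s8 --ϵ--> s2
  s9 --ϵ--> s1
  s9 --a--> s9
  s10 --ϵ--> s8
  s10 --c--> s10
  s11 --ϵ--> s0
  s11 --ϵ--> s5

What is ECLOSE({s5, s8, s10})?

{s1, s2, s4, s5, s6, s8, s9, s10, s12}

Start with {s5, s8, s10}.
From s8 via ϵ: add s2.
From s2 via ϵ: add s9.
From s9 via ϵ: add s1.
From s1 via ϵ: add s6.
From s6 via ϵ: add s4.
From s4 via ϵ: add s12.
No new states can be added; the closed set is {s1, s2, s4, s5, s6, s8, s9, s10, s12}.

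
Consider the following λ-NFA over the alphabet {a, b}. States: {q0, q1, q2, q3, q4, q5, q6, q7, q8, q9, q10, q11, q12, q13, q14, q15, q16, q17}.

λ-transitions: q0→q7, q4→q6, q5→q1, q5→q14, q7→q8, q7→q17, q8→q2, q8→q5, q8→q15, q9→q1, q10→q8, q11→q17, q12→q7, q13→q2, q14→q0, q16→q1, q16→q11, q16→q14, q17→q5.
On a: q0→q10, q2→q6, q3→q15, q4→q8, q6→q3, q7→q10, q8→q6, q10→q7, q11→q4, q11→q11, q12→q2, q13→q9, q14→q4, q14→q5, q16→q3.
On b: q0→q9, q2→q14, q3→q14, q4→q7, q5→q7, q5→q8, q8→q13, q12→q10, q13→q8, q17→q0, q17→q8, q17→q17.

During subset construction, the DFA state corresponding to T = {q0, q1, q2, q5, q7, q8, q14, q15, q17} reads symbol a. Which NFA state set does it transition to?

{q0, q1, q2, q4, q5, q6, q7, q8, q10, q14, q15, q17}

q0 on a → {q10}.
q2 on a → {q6}.
q7 on a → {q10}.
q8 on a → {q6}.
q14 on a → {q4, q5}.
No a-transition from q1, q5, q15, q17.
Union after reading a: {q4, q5, q6, q10}.
Now take the λ-closure:
From q5 via λ: add q1, q14.
From q10 via λ: add q8.
From q8 via λ: add q2, q15.
From q14 via λ: add q0.
From q0 via λ: add q7.
From q7 via λ: add q17.
No new states can be added; the closed set is {q0, q1, q2, q4, q5, q6, q7, q8, q10, q14, q15, q17}.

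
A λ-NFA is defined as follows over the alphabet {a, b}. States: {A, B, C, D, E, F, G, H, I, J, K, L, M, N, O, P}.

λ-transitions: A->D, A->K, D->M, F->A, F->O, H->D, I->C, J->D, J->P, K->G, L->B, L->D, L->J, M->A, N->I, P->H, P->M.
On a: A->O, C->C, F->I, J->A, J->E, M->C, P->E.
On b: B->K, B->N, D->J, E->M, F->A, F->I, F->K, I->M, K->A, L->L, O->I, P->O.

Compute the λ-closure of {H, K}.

{A, D, G, H, K, M}

Start with {H, K}.
From H via λ: add D.
From K via λ: add G.
From D via λ: add M.
From M via λ: add A.
No new states can be added; the closed set is {A, D, G, H, K, M}.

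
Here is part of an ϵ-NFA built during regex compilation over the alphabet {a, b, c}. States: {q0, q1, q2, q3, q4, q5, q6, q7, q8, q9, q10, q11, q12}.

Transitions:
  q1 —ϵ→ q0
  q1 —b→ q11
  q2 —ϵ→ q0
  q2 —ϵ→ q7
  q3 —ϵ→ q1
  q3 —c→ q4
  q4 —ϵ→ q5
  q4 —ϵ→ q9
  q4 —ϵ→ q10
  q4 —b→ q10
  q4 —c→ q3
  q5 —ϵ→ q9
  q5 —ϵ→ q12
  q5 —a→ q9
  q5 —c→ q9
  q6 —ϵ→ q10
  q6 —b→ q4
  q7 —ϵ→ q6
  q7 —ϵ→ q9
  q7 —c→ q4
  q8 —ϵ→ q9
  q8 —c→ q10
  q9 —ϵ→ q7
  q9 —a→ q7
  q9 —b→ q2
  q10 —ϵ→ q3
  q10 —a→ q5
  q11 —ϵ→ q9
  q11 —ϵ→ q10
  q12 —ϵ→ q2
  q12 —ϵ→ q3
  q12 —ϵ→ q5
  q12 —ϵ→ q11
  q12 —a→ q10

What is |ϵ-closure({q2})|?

Start with {q2}.
From q2 via ϵ: add q0, q7.
From q7 via ϵ: add q6, q9.
From q6 via ϵ: add q10.
From q10 via ϵ: add q3.
From q3 via ϵ: add q1.
ϵ-closure = {q0, q1, q2, q3, q6, q7, q9, q10}, which has 8 states.

8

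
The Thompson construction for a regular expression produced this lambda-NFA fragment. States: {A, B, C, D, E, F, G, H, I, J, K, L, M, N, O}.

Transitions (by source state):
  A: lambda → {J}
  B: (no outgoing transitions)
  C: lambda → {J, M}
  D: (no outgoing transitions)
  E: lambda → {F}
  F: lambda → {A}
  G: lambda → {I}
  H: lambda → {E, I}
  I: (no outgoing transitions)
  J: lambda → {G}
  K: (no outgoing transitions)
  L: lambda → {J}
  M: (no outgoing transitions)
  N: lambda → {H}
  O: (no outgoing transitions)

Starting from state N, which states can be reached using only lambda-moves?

{A, E, F, G, H, I, J, N}

Start with {N}.
From N via lambda: add H.
From H via lambda: add E, I.
From E via lambda: add F.
From F via lambda: add A.
From A via lambda: add J.
From J via lambda: add G.
No new states can be added; the closed set is {A, E, F, G, H, I, J, N}.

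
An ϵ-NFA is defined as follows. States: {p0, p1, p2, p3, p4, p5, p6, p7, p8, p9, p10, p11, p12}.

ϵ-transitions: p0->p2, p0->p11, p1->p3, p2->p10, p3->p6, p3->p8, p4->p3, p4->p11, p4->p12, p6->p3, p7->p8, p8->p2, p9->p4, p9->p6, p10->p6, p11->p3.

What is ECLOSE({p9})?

Start with {p9}.
From p9 via ϵ: add p4, p6.
From p4 via ϵ: add p3, p11, p12.
From p3 via ϵ: add p8.
From p8 via ϵ: add p2.
From p2 via ϵ: add p10.
No new states can be added; the closed set is {p2, p3, p4, p6, p8, p9, p10, p11, p12}.

{p2, p3, p4, p6, p8, p9, p10, p11, p12}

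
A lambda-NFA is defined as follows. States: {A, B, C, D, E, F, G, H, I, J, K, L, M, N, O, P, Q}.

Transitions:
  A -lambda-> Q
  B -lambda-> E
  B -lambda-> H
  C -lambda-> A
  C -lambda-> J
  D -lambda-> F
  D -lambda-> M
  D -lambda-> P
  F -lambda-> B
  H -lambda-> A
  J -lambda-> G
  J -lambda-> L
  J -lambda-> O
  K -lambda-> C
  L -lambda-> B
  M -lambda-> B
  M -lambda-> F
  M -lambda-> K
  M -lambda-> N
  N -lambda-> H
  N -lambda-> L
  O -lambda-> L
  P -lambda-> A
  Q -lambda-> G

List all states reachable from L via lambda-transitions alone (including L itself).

Start with {L}.
From L via lambda: add B.
From B via lambda: add E, H.
From H via lambda: add A.
From A via lambda: add Q.
From Q via lambda: add G.
No new states can be added; the closed set is {A, B, E, G, H, L, Q}.

{A, B, E, G, H, L, Q}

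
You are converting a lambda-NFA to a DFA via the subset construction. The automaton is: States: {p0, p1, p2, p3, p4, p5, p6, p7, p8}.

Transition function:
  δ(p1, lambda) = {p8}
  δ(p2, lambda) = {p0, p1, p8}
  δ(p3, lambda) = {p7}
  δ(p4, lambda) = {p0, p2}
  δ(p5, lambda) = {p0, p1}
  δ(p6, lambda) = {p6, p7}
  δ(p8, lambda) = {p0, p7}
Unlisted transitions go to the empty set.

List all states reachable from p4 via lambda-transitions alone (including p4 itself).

Start with {p4}.
From p4 via lambda: add p0, p2.
From p2 via lambda: add p1, p8.
From p8 via lambda: add p7.
No new states can be added; the closed set is {p0, p1, p2, p4, p7, p8}.

{p0, p1, p2, p4, p7, p8}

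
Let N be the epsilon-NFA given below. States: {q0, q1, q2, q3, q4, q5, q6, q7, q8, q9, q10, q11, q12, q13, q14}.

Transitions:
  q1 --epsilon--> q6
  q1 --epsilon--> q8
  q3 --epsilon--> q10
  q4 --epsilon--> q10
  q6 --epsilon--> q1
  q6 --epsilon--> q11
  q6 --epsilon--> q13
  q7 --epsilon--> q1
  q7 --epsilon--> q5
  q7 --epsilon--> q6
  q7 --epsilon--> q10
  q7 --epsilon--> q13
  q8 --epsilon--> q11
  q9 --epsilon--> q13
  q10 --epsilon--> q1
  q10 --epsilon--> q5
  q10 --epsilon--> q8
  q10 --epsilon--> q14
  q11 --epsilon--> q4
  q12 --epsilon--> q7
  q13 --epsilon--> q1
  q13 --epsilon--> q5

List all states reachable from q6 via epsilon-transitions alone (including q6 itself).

Start with {q6}.
From q6 via epsilon: add q1, q11, q13.
From q1 via epsilon: add q8.
From q11 via epsilon: add q4.
From q13 via epsilon: add q5.
From q4 via epsilon: add q10.
From q10 via epsilon: add q14.
No new states can be added; the closed set is {q1, q4, q5, q6, q8, q10, q11, q13, q14}.

{q1, q4, q5, q6, q8, q10, q11, q13, q14}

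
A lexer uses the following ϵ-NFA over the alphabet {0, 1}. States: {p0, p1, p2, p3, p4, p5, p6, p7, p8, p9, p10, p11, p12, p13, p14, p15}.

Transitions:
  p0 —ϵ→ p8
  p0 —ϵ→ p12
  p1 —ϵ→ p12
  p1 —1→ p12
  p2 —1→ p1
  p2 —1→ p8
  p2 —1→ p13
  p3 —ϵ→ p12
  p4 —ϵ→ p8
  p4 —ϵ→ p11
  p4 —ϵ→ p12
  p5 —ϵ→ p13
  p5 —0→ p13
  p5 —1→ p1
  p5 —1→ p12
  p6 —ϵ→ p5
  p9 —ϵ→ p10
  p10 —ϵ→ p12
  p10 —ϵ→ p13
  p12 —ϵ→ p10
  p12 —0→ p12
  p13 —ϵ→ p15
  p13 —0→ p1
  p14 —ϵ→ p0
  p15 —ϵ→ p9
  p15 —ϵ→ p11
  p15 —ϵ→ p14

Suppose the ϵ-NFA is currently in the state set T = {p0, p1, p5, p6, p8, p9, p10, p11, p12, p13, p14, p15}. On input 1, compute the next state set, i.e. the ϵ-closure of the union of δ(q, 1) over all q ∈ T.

p1 on 1 → {p12}.
p5 on 1 → {p1, p12}.
No 1-transition from p0, p6, p8, p9, p10, p11, p12, p13, p14, p15.
Union after reading 1: {p1, p12}.
Now take the ϵ-closure:
From p12 via ϵ: add p10.
From p10 via ϵ: add p13.
From p13 via ϵ: add p15.
From p15 via ϵ: add p9, p11, p14.
From p14 via ϵ: add p0.
From p0 via ϵ: add p8.
No new states can be added; the closed set is {p0, p1, p8, p9, p10, p11, p12, p13, p14, p15}.

{p0, p1, p8, p9, p10, p11, p12, p13, p14, p15}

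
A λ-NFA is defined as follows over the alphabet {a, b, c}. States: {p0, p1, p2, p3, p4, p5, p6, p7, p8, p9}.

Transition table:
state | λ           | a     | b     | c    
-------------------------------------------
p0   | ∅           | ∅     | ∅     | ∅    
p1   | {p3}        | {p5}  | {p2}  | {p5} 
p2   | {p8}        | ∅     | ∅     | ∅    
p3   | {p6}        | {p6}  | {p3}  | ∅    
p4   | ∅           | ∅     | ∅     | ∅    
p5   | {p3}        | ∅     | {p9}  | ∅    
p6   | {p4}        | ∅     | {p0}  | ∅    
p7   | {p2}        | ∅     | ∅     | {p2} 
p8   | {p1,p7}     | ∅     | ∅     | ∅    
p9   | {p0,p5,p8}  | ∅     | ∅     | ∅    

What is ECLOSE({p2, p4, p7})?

Start with {p2, p4, p7}.
From p2 via λ: add p8.
From p8 via λ: add p1.
From p1 via λ: add p3.
From p3 via λ: add p6.
No new states can be added; the closed set is {p1, p2, p3, p4, p6, p7, p8}.

{p1, p2, p3, p4, p6, p7, p8}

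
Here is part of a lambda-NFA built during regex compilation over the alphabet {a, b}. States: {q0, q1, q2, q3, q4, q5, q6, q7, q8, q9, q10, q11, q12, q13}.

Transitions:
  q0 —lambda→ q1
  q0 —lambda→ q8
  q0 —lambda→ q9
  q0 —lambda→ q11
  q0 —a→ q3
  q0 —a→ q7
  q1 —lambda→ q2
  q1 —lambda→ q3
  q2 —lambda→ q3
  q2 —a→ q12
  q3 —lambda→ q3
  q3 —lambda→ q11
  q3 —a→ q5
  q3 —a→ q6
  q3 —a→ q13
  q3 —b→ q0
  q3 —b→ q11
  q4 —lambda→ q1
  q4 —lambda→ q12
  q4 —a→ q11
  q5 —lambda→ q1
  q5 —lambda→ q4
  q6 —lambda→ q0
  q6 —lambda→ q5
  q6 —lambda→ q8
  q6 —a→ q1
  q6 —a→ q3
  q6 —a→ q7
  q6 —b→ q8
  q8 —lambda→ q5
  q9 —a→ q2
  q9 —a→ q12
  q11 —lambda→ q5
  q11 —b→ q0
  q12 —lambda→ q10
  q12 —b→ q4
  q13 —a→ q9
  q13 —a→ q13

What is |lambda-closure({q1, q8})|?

9

Start with {q1, q8}.
From q1 via lambda: add q2, q3.
From q8 via lambda: add q5.
From q3 via lambda: add q11.
From q5 via lambda: add q4.
From q4 via lambda: add q12.
From q12 via lambda: add q10.
lambda-closure = {q1, q2, q3, q4, q5, q8, q10, q11, q12}, which has 9 states.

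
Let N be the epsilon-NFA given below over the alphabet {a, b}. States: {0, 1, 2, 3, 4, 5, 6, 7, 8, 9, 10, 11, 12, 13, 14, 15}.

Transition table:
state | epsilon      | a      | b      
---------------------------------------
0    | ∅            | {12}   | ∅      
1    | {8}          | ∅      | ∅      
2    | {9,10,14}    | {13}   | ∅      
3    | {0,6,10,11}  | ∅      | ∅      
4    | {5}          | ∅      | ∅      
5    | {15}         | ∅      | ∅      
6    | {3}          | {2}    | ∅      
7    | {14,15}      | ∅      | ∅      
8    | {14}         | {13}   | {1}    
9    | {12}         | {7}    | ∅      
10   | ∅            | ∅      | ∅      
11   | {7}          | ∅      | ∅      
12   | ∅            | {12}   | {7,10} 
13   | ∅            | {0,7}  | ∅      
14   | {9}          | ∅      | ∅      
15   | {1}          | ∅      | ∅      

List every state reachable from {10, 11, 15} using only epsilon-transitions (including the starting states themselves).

{1, 7, 8, 9, 10, 11, 12, 14, 15}

Start with {10, 11, 15}.
From 11 via epsilon: add 7.
From 15 via epsilon: add 1.
From 1 via epsilon: add 8.
From 7 via epsilon: add 14.
From 14 via epsilon: add 9.
From 9 via epsilon: add 12.
No new states can be added; the closed set is {1, 7, 8, 9, 10, 11, 12, 14, 15}.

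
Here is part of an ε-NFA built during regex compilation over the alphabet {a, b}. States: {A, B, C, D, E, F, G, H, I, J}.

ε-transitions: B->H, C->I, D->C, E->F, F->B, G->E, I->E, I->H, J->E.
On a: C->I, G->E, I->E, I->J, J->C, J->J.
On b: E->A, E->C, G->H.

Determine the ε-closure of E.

{B, E, F, H}

Start with {E}.
From E via ε: add F.
From F via ε: add B.
From B via ε: add H.
No new states can be added; the closed set is {B, E, F, H}.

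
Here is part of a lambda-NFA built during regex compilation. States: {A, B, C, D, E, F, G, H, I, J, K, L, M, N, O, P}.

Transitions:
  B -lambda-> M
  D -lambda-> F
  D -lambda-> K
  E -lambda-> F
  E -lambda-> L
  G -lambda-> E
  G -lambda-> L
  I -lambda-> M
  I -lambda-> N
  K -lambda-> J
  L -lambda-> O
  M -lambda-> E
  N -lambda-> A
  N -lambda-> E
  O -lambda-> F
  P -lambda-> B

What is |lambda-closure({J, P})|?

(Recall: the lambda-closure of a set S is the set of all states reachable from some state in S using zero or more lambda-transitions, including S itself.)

Start with {J, P}.
From P via lambda: add B.
From B via lambda: add M.
From M via lambda: add E.
From E via lambda: add F, L.
From L via lambda: add O.
lambda-closure = {B, E, F, J, L, M, O, P}, which has 8 states.

8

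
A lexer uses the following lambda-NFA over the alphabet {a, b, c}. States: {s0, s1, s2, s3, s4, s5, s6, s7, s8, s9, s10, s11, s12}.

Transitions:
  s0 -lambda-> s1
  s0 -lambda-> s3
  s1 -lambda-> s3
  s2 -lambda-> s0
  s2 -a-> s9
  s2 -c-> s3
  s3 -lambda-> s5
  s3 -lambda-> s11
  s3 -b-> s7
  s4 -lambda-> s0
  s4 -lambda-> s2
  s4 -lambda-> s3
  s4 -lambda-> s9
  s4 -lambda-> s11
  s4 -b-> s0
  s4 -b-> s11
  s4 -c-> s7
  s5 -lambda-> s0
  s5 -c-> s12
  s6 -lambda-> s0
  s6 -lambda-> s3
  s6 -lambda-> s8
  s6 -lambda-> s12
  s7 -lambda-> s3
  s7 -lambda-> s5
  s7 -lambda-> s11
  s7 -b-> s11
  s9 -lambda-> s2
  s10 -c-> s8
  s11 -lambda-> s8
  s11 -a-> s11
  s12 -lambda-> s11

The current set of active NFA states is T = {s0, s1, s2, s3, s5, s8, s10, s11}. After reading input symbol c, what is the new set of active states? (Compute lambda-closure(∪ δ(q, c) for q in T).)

{s0, s1, s3, s5, s8, s11, s12}

s2 on c → {s3}.
s5 on c → {s12}.
s10 on c → {s8}.
No c-transition from s0, s1, s3, s8, s11.
Union after reading c: {s3, s8, s12}.
Now take the lambda-closure:
From s3 via lambda: add s5, s11.
From s5 via lambda: add s0.
From s0 via lambda: add s1.
No new states can be added; the closed set is {s0, s1, s3, s5, s8, s11, s12}.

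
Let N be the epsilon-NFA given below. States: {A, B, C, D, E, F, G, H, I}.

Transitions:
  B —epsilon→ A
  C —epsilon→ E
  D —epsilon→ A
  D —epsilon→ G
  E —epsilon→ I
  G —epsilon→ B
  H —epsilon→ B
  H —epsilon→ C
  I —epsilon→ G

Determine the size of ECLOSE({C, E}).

Start with {C, E}.
From E via epsilon: add I.
From I via epsilon: add G.
From G via epsilon: add B.
From B via epsilon: add A.
epsilon-closure = {A, B, C, E, G, I}, which has 6 states.

6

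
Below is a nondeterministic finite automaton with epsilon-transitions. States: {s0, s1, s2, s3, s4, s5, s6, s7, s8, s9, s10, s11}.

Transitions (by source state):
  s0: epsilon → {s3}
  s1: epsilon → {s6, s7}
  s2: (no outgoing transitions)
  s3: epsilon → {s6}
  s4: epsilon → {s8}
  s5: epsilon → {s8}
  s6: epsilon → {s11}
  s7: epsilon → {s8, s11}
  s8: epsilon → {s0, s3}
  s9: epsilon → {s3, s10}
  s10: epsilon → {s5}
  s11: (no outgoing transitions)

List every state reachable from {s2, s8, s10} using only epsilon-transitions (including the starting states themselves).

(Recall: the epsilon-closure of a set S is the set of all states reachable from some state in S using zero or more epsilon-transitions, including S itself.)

Start with {s2, s8, s10}.
From s8 via epsilon: add s0, s3.
From s10 via epsilon: add s5.
From s3 via epsilon: add s6.
From s6 via epsilon: add s11.
No new states can be added; the closed set is {s0, s2, s3, s5, s6, s8, s10, s11}.

{s0, s2, s3, s5, s6, s8, s10, s11}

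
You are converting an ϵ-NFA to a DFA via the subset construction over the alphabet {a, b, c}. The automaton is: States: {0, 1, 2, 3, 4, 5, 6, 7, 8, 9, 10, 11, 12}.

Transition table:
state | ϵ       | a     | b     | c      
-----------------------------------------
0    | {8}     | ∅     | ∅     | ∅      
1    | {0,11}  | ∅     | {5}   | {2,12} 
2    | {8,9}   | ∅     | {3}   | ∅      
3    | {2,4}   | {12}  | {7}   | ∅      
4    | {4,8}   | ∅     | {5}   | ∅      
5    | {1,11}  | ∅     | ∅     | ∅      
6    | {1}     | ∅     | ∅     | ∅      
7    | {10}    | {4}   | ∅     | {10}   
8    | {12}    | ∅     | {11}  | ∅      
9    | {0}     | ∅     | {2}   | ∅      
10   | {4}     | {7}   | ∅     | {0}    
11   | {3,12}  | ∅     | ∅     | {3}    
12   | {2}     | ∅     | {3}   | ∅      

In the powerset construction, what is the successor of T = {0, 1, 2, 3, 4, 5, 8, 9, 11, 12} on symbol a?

{0, 2, 8, 9, 12}

3 on a → {12}.
No a-transition from 0, 1, 2, 4, 5, 8, 9, 11, 12.
Union after reading a: {12}.
Now take the ϵ-closure:
From 12 via ϵ: add 2.
From 2 via ϵ: add 8, 9.
From 9 via ϵ: add 0.
No new states can be added; the closed set is {0, 2, 8, 9, 12}.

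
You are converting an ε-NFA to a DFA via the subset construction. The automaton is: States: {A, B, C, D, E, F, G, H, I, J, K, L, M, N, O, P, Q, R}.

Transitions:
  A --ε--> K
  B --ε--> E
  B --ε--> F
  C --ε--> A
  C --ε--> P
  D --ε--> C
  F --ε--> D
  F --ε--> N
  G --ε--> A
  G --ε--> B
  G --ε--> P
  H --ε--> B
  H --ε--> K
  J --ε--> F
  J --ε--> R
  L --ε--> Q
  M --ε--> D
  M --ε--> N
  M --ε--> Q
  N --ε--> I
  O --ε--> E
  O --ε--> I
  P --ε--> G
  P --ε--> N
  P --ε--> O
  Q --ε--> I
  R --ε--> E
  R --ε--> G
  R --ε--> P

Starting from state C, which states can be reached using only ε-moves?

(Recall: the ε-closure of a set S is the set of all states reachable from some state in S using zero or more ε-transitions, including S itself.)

{A, B, C, D, E, F, G, I, K, N, O, P}

Start with {C}.
From C via ε: add A, P.
From A via ε: add K.
From P via ε: add G, N, O.
From G via ε: add B.
From N via ε: add I.
From O via ε: add E.
From B via ε: add F.
From F via ε: add D.
No new states can be added; the closed set is {A, B, C, D, E, F, G, I, K, N, O, P}.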